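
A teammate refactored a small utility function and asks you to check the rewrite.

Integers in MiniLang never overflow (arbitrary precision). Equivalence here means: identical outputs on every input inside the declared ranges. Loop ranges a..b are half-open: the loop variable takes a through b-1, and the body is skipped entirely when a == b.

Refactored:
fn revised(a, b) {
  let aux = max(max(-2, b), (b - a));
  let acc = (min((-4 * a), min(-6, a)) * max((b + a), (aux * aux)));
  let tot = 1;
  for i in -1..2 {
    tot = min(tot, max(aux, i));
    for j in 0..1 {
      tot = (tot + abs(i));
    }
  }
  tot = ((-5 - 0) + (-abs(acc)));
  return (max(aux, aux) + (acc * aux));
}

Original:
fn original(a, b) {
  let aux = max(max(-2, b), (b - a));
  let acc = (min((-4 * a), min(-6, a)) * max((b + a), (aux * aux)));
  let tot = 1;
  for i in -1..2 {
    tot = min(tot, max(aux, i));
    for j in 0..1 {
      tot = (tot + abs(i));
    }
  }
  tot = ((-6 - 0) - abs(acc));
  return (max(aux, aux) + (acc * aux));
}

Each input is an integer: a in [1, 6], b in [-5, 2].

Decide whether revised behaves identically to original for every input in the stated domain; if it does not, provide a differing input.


The one real change (`-6` became `-5`) has no effect anywhere in the declared ranges; all 48 inputs agree.
verdict: equivalent


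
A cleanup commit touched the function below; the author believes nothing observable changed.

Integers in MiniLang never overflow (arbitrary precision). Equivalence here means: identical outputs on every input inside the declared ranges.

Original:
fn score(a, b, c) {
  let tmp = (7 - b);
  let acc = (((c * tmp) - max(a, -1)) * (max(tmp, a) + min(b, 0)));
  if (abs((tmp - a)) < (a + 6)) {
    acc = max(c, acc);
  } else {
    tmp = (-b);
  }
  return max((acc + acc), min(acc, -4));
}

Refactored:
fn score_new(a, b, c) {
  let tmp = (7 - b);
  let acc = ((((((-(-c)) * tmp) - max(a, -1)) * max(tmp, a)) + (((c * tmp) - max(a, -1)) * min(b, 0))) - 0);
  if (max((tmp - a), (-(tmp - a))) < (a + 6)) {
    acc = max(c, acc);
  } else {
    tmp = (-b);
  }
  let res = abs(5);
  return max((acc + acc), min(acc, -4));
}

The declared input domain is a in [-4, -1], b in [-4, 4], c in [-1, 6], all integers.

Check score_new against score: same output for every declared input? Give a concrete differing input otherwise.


Behavior is preserved: although constant usage differs; local variable names differ; statement counts differ; min/max/abs usage differs; arithmetic usage differs, the outputs never diverge.
Spot check at a=-3, b=-4, c=3 — score: tmp = 11; acc = 238; (abs((tmp - a)) < (a + 6)) -> false; tmp = 4; return 476. score_new: tmp = 11; acc = 238; (max((tmp - a), (-(tmp - a))) < (a + 6)) -> false; tmp = 4; res = 5; return 476. Both give 476.
Every one of the 288 inputs gives matching results.
verdict: equivalent


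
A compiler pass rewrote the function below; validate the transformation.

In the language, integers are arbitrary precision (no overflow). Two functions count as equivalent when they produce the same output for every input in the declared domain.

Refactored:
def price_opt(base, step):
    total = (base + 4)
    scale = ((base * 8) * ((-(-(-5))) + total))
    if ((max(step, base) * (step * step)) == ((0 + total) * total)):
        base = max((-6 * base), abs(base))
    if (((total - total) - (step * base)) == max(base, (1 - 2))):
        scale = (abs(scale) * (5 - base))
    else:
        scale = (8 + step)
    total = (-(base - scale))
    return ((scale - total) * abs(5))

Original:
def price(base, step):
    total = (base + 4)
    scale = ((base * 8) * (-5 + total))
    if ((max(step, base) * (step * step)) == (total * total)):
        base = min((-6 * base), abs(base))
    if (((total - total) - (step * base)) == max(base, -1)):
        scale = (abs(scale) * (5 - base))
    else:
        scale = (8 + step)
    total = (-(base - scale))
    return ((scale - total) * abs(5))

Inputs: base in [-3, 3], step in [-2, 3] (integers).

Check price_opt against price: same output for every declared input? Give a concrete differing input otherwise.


Evaluate both at base=-3, step=1.
price: total becomes 1; next scale becomes 96; next ((max(step, base) * (step * step)) == (total * total)) evaluates to true; next base becomes 3; next (((total - total) - (step * base)) == max(base, -1)) evaluates to false; next scale becomes 9; next total becomes 6; next final value 15
price_opt: total becomes 1; next scale becomes 96; next ((max(step, base) * (step * step)) == ((0 + total) * total)) evaluates to true; next base becomes 18; next (((total - total) - (step * base)) == max(base, (1 - 2))) evaluates to false; next scale becomes 9; next total becomes -9; next final value 90
15 against 90: the behavior changed.
verdict: not equivalent; witness: base=-3, step=1


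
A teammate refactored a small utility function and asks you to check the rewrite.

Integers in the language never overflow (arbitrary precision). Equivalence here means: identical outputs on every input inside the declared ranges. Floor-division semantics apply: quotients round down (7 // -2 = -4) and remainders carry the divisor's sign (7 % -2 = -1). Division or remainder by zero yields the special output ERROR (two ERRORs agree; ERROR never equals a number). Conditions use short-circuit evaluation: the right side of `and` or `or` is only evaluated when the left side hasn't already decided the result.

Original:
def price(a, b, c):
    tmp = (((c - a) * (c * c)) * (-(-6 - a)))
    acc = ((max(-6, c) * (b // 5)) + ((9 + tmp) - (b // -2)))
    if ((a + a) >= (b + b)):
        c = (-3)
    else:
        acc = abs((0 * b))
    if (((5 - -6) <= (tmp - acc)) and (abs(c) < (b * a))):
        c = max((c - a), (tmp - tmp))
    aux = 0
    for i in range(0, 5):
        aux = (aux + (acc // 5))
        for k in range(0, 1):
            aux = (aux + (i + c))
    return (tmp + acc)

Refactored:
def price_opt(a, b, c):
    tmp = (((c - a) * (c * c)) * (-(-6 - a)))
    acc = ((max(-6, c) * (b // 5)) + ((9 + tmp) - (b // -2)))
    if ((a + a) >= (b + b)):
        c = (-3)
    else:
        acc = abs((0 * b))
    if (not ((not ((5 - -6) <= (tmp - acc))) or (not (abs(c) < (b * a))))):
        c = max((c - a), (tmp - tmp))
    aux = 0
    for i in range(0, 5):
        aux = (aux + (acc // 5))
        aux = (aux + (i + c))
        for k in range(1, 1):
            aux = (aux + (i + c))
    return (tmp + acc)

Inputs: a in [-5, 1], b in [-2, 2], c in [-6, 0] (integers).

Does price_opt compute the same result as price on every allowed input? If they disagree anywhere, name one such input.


Reading the diff, among the changes: arithmetic usage differs, loop structure differs, boolean connective usage differs, statement counts differ.
As a probe, take a=-3, b=-2, c=-4: price runs tmp becomes -48; next acc becomes -36; next ((a + a) >= (b + b)) evaluates to false; next acc becomes 0; next (((5 - -6) <= (tmp - acc)) and (abs(c) < (b * a))) evaluates to false; next aux becomes 0; next at i=0:; next aux becomes 0; next at k=0:; next aux becomes -4; next at i=1:; next aux becomes -4; next at k=0:; next aux becomes -7; next at i=2:; next aux becomes -7; next at k=0:; next aux becomes -9; next at i=3:; next aux becomes -9; next at k=0:; next aux becomes -10; next at i=4:; next aux becomes -10; next at k=0:; next aux becomes -10; next final value -48; price_opt runs tmp becomes -48; next acc becomes -36; next ((a + a) >= (b + b)) evaluates to false; next acc becomes 0; next (not ((not ((5 - -6) <= (tmp - acc))) or (not (abs(c) < (b * a))))) evaluates to false; next aux becomes 0; next at i=0:; next aux becomes 0; next aux becomes -4; next k never enters its loop body; next at i=1:; next aux becomes -4; next aux becomes -7; next k never enters its loop body; next at i=2:; next aux becomes -7; next aux becomes -9; next k never enters its loop body; next at i=3:; next aux becomes -9; next aux becomes -10; next k never enters its loop body; next at i=4:; next aux becomes -10; next aux becomes -10; next k never enters its loop body; next final value -48; both end at -48.
An exhaustive pass over the 245 declared inputs shows identical outputs.
verdict: equivalent


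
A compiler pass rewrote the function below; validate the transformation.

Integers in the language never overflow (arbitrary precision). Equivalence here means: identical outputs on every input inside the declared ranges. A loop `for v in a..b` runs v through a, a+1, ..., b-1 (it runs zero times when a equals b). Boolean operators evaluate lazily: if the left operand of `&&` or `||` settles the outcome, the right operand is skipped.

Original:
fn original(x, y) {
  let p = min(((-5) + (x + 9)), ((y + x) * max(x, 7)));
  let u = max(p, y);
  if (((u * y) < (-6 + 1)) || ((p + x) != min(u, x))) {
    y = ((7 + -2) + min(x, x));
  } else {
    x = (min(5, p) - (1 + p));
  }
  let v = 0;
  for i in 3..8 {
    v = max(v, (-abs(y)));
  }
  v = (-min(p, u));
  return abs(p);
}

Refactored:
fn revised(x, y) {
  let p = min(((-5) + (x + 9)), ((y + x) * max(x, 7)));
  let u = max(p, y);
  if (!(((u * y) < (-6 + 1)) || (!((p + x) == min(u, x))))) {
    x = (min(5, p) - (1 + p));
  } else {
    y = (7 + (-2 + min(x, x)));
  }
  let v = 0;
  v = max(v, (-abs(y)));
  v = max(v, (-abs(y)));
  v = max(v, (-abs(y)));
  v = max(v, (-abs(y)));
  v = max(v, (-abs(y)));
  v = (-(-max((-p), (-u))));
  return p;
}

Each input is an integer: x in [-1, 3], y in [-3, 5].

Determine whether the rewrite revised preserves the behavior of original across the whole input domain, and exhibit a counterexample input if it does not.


Try x=-1, y=-3.
original: p = -28; u = -3; (((u * y) < (-6 + 1)) || ((p + x) != min(u, x))) -> true; y = 4; v = 0; [i=3]; v = 0; [i=4]; v = 0; [i=5]; v = 0; [i=6]; v = 0; [i=7]; v = 0; v = 28; return 28
revised: p = -28; u = -3; (!(((u * y) < (-6 + 1)) || (!((p + x) == min(u, x))))) -> false; y = 4; v = 0; v = 0; v = 0; v = 0; v = 0; v = 0; v = 28; return -28
28 vs -28 — the two versions disagree here.
verdict: not equivalent; witness: x=-1, y=-3


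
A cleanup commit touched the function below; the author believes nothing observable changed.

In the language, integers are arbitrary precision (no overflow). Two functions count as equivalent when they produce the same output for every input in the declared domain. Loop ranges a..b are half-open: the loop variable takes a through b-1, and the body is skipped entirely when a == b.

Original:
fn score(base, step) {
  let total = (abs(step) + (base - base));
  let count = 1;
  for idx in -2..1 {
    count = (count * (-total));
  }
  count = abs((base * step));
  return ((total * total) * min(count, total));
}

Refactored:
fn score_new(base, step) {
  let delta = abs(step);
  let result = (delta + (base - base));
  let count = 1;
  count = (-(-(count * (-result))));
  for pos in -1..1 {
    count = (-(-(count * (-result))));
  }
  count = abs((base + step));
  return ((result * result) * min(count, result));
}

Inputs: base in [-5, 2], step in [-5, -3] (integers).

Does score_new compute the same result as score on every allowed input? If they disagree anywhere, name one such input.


These are not equivalent — on base=0, step=-5 the outputs split (0 vs 125).
score: total = 5; count = 1; [idx=-2]; count = -5; [idx=-1]; count = 25; [idx=0]; count = -125; count = 0; return 0
score_new: delta = 5; result = 5; count = 1; count = -5; [pos=-1]; count = 25; [pos=0]; count = -125; count = 5; return 125
verdict: not equivalent; witness: base=0, step=-5


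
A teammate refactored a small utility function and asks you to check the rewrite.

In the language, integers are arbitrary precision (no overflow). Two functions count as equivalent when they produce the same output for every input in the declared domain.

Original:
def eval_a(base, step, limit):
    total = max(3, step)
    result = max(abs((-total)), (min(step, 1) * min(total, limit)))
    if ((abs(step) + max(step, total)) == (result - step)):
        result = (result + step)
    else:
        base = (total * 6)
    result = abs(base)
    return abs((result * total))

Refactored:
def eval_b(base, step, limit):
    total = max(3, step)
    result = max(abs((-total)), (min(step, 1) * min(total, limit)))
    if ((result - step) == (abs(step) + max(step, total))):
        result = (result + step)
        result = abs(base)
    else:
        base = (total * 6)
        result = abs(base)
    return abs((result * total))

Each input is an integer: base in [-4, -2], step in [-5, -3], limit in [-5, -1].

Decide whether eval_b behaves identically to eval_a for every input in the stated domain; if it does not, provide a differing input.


Differences: min/max/abs usage differs; also statement counts differ — yet all 45 inputs agree.
verdict: equivalent


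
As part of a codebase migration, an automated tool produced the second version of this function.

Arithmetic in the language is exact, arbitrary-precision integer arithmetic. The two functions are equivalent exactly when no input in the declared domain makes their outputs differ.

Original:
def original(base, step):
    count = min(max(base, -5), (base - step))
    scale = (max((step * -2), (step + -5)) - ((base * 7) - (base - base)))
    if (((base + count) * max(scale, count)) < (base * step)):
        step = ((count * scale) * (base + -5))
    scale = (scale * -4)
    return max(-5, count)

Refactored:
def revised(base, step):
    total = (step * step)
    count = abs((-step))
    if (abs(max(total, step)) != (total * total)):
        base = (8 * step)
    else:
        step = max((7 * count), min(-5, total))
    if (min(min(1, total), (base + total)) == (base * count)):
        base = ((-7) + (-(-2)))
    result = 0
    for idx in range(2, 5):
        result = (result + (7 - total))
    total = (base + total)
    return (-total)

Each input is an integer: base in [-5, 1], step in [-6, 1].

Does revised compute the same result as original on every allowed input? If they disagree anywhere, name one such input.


There is a counterexample at base=-5, step=-6: -5 on one side, 12 on the other.
original: count becomes -5; next scale becomes 47; next (((base + count) * max(scale, count)) < (base * step)) evaluates to true; next step becomes 2350; next scale becomes -188; next final value -5
revised: total becomes 36; next count becomes 6; next (abs(max(total, step)) != (total * total)) evaluates to true; next base becomes -48; next (min(min(1, total), (base + total)) == (base * count)) evaluates to false; next result becomes 0; next at idx=2:; next result becomes -29; next at idx=3:; next result becomes -58; next at idx=4:; next result becomes -87; next total becomes -12; next final value 12
verdict: not equivalent; witness: base=-5, step=-6


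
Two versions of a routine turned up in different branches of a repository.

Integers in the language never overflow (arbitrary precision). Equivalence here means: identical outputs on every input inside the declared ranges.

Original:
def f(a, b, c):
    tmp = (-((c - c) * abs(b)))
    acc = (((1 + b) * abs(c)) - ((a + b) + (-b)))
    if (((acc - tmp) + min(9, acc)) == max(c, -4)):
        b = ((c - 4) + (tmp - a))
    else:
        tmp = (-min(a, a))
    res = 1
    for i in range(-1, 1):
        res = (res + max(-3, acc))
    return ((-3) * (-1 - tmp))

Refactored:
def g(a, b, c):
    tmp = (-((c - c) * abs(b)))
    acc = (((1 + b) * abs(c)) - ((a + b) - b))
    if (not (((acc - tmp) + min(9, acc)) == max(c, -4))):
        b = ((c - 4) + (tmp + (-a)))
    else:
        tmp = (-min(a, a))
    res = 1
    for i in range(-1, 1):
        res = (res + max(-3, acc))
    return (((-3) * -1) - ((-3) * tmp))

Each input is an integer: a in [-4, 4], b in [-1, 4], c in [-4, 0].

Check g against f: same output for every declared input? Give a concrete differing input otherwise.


Input a=-4, b=-1, c=-4: 15 from f versus 3 from g.
verdict: not equivalent; witness: a=-4, b=-1, c=-4


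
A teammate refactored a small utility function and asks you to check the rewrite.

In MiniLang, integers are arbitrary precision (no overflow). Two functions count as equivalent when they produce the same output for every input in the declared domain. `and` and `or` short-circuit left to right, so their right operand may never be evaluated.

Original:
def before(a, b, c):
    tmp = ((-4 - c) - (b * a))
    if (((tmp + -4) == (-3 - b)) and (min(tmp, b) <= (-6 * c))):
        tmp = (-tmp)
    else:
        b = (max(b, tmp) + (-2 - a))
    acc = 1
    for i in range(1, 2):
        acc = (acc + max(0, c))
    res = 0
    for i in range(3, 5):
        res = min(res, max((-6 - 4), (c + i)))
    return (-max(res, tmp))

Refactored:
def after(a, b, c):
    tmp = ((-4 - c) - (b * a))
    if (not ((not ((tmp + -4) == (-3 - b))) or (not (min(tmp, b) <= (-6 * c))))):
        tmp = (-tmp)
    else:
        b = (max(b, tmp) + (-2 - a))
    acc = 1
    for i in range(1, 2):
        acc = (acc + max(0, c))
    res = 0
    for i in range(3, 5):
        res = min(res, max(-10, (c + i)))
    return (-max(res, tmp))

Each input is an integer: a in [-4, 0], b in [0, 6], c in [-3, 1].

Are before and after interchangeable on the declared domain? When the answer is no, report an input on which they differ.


This is a faithful refactor — constant usage differs; boolean connective usage differs; arithmetic usage differs, but the computed results match everywhere.
As a probe, take a=0, b=2, c=0: before runs tmp := -4 | (((tmp + -4) == (-3 - b)) and (min(tmp, b) <= (-6 * c))): false | b := 0 | acc := 1 | iter i=1: | acc := 1 | res := 0 | iter i=3: | res := 0 | iter i=4: | res := 0 | result 0; after runs tmp := -4 | (not ((not ((tmp + -4) == (-3 - b))) or (not (min(tmp, b) <= (-6 * c))))): false | b := 0 | acc := 1 | iter i=1: | acc := 1 | res := 0 | iter i=3: | res := 0 | iter i=4: | res := 0 | result 0; both end at 0.
Sweeping the whole domain (175 inputs) finds no disagreement.
verdict: equivalent


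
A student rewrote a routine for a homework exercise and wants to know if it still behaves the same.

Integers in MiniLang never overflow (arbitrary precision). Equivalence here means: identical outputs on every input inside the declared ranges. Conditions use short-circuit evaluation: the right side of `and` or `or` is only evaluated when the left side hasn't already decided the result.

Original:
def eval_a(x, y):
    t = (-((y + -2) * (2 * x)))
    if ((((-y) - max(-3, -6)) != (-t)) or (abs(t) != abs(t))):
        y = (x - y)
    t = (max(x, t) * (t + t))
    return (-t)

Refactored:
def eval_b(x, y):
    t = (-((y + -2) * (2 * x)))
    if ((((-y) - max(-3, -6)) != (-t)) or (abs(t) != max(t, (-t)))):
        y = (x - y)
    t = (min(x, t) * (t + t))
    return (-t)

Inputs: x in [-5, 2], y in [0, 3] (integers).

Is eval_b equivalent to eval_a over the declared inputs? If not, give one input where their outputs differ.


There is a counterexample at x=-5, y=0: -200 on one side, -800 on the other.
eval_a: t becomes -20; next ((((-y) - max(-3, -6)) != (-t)) or (abs(t) != abs(t))) evaluates to true; next y becomes -5; next t becomes 200; next final value -200
eval_b: t becomes -20; next ((((-y) - max(-3, -6)) != (-t)) or (abs(t) != max(t, (-t)))) evaluates to true; next y becomes -5; next t becomes 800; next final value -800
verdict: not equivalent; witness: x=-5, y=0


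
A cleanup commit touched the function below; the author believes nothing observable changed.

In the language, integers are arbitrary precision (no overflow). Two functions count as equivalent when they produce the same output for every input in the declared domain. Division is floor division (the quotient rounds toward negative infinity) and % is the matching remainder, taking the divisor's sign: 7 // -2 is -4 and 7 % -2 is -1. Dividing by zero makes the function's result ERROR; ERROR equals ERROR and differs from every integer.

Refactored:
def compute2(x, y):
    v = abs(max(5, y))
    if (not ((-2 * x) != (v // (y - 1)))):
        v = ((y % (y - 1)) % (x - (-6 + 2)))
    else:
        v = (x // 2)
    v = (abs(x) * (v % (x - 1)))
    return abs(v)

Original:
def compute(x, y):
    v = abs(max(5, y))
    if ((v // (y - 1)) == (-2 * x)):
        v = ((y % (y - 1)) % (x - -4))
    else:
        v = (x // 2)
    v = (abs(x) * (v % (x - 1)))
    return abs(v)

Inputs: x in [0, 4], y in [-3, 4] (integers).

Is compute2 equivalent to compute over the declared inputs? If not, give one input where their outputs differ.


Behavior is preserved: although arithmetic usage differs; and comparison usage differs; and boolean connective usage differs; and constant usage differs, the outputs never diverge.
One worked example (x=4, y=2) — compute: v := 5 | ((v // (y - 1)) == (-2 * x)): false | v := 2 | v := 8 | result 8; compute2: v := 5 | (not ((-2 * x) != (v // (y - 1)))): false | v := 2 | v := 8 | result 8; agreement on 8.
Across all 40 domain points the two functions coincide.
verdict: equivalent


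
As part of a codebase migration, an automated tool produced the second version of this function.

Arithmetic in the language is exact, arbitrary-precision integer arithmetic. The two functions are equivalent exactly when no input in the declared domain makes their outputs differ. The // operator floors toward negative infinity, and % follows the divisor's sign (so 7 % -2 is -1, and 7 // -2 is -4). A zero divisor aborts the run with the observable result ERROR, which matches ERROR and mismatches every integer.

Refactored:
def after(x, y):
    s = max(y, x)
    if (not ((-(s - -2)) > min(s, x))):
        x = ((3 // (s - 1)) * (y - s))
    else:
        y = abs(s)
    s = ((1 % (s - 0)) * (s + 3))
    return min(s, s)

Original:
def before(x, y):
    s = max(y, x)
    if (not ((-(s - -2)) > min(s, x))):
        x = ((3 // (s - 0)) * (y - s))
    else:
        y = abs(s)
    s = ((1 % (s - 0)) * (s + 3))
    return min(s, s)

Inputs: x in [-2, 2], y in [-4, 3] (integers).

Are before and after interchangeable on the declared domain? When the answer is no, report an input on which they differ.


Evaluate both at x=-2, y=1.
before: s becomes 1; next (not ((-(s - -2)) > min(s, x))) evaluates to true; next x becomes 0; next s becomes 0; next final value 0
after: s becomes 1; next (not ((-(s - -2)) > min(s, x))) evaluates to true; next hits division by zero so the output is ERROR
0 and ERROR differ, so these are not the same function on this domain.
verdict: not equivalent; witness: x=-2, y=1


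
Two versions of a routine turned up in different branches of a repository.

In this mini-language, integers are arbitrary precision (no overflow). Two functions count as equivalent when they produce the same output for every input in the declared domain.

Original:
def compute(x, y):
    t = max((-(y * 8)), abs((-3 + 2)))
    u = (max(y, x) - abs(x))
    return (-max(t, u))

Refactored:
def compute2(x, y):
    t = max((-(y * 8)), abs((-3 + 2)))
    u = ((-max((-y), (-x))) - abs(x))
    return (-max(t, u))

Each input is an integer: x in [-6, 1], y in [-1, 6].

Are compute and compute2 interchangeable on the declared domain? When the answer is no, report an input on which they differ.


Input x=-4, y=6: -2 from compute versus -1 from compute2.
verdict: not equivalent; witness: x=-4, y=6


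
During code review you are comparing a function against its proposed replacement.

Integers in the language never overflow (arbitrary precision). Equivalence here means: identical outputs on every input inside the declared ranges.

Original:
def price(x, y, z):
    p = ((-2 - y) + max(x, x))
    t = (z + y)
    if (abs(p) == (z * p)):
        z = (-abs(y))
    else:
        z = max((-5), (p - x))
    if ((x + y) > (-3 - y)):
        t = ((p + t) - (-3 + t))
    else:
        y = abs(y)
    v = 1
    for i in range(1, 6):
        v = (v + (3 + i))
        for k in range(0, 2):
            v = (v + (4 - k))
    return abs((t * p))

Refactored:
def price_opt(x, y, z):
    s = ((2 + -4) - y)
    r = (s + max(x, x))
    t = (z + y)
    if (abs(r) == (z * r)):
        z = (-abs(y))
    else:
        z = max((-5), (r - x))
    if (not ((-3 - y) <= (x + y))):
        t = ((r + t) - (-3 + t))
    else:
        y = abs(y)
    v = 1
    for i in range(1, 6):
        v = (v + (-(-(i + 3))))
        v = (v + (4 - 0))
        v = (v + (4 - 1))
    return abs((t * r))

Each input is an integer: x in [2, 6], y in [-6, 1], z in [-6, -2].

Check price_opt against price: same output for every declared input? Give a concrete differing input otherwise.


The rewrite breaks on x=2, y=-6, z=-6, where the results are 72 and 54.
price: p = 6; t = -12; (abs(p) == (z * p)) -> false; z = 4; ((x + y) > (-3 - y)) -> false; y = 6; v = 1; [i=1]; v = 5; [k=0]; v = 9; [k=1]; v = 12; [i=2]; v = 17; [k=0]; v = 21; [k=1]; v = 24; [i=3]; v = 30; [k=0]; v = 34; [k=1]; v = 37; [i=4]; v = 44; [k=0]; v = 48; [k=1]; v = 51; [i=5]; v = 59; [k=0]; v = 63; [k=1]; v = 66; return 72
price_opt: s = 4; r = 6; t = -12; (abs(r) == (z * r)) -> false; z = 4; (not ((-3 - y) <= (x + y))) -> true; t = 9; v = 1; [i=1]; v = 5; v = 9; v = 12; [i=2]; v = 17; v = 21; v = 24; [i=3]; v = 30; v = 34; v = 37; [i=4]; v = 44; v = 48; v = 51; [i=5]; v = 59; v = 63; v = 66; return 54
verdict: not equivalent; witness: x=2, y=-6, z=-6


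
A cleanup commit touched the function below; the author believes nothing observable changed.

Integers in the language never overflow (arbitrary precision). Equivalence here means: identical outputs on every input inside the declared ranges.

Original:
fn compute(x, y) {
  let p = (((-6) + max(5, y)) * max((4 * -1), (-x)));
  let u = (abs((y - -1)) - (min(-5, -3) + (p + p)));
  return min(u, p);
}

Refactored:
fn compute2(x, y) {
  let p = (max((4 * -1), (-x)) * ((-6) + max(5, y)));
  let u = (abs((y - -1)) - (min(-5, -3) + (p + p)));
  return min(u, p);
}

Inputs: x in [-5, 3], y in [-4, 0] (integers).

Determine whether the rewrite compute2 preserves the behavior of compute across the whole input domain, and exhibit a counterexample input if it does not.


Side by side, the visible changes include: same computation, different form.
As a probe, take x=2, y=-1: compute runs p=2, then u=1, then returns 1; compute2 runs p=2, then u=1, then returns 1; both end at 1.
Across all 45 domain points the two functions coincide.
verdict: equivalent


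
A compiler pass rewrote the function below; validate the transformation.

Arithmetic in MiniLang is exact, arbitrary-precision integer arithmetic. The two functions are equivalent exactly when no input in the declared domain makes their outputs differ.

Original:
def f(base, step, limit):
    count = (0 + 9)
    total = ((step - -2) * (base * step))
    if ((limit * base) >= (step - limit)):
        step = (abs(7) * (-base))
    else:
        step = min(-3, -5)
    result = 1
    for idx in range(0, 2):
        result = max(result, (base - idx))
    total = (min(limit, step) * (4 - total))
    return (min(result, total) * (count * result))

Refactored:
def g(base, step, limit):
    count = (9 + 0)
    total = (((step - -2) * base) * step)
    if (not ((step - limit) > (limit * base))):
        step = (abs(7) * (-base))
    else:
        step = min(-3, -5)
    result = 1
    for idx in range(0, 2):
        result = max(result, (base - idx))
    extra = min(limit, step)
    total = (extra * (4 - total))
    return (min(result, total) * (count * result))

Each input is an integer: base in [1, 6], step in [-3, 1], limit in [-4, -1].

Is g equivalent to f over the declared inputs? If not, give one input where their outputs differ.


This is a faithful refactor — local variable names differ; boolean connective usage differs; comparison usage differs; statement counts differ, but the computed results match everywhere.
As a probe, take base=6, step=-1, limit=-4: f runs count := 9 | total := -6 | ((limit * base) >= (step - limit)): false | step := -5 | result := 1 | iter idx=0: | result := 6 | iter idx=1: | result := 6 | total := -50 | result -2700; g runs count := 9 | total := -6 | (not ((step - limit) > (limit * base))): false | step := -5 | result := 1 | iter idx=0: | result := 6 | iter idx=1: | result := 6 | extra := -5 | total := -50 | result -2700; both end at -2700.
Sweeping the whole domain (120 inputs) finds no disagreement.
verdict: equivalent


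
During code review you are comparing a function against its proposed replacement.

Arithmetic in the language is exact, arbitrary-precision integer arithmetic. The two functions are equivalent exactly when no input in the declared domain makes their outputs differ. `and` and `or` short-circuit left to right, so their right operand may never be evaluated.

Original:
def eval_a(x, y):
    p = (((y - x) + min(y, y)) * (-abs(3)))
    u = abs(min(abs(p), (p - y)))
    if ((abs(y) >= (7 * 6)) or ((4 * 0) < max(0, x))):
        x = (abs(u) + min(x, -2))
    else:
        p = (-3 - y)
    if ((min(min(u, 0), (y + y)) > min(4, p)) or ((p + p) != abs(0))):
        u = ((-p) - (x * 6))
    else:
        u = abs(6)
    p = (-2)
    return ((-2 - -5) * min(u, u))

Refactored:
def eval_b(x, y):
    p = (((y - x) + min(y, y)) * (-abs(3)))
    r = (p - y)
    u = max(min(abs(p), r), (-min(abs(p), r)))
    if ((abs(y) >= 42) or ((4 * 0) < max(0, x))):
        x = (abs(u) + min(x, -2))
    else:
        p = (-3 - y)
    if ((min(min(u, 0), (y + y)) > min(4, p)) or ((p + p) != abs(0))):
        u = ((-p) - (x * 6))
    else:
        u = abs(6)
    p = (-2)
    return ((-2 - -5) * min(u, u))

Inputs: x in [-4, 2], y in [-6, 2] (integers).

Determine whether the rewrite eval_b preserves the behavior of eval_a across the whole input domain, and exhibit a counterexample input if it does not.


The two are interchangeable: constant usage differs; and arithmetic usage differs; and min/max/abs usage differs; and statement counts differ; and local variable names differ, and every declared input agrees.
As a probe, take x=-1, y=0: eval_a runs p = -3; u = 3; ((abs(y) >= (7 * 6)) or ((4 * 0) < max(0, x))) -> false; p = -3; ((min(min(u, 0), (y + y)) > min(4, p)) or ((p + p) != abs(0))) -> true; u = 9; p = -2; return 27; eval_b runs p = -3; r = -3; u = 3; ((abs(y) >= 42) or ((4 * 0) < max(0, x))) -> false; p = -3; ((min(min(u, 0), (y + y)) > min(4, p)) or ((p + p) != abs(0))) -> true; u = 9; p = -2; return 27; both end at 27.
Across all 63 domain points the two functions coincide.
verdict: equivalent


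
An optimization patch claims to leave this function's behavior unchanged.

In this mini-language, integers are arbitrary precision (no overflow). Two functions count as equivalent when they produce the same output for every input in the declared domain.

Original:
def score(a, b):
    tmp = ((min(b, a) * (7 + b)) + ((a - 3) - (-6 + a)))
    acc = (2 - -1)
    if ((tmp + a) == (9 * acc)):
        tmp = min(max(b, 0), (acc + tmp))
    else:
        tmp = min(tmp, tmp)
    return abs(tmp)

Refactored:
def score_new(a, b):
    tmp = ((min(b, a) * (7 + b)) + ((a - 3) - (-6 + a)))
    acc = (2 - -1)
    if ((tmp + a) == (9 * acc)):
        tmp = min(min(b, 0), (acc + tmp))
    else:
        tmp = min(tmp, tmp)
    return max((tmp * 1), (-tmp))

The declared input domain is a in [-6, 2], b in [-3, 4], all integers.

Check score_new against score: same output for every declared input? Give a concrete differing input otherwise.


Try a=2, b=4.
score: tmp := 25 | acc := 3 | ((tmp + a) == (9 * acc)): true | tmp := 4 | result 4
score_new: tmp := 25 | acc := 3 | ((tmp + a) == (9 * acc)): true | tmp := 0 | result 0
4 vs 0 — the two versions disagree here.
verdict: not equivalent; witness: a=2, b=4


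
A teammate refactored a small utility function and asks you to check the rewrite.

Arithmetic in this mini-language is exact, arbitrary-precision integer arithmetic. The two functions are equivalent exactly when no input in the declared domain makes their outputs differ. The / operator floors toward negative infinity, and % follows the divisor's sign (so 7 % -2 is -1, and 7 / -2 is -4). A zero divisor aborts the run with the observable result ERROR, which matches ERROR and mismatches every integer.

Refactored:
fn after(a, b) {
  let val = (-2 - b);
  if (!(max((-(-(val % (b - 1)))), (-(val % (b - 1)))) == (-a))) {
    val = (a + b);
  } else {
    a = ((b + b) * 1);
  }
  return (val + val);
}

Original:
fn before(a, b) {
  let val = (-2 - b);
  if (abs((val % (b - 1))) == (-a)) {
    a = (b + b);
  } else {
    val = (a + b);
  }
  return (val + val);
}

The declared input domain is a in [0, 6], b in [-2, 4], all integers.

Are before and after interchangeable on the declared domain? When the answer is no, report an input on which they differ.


This is a faithful refactor — min/max/abs usage differs; also arithmetic usage differs; also constant usage differs; also boolean connective usage differs, but the computed results match everywhere.
Tracing a=3, b=1: before: val=-3, then a zero divisor aborts: ERROR | after: val=-3, then a zero divisor aborts: ERROR — matching result ERROR.
An exhaustive pass over the 49 declared inputs shows identical outputs.
verdict: equivalent


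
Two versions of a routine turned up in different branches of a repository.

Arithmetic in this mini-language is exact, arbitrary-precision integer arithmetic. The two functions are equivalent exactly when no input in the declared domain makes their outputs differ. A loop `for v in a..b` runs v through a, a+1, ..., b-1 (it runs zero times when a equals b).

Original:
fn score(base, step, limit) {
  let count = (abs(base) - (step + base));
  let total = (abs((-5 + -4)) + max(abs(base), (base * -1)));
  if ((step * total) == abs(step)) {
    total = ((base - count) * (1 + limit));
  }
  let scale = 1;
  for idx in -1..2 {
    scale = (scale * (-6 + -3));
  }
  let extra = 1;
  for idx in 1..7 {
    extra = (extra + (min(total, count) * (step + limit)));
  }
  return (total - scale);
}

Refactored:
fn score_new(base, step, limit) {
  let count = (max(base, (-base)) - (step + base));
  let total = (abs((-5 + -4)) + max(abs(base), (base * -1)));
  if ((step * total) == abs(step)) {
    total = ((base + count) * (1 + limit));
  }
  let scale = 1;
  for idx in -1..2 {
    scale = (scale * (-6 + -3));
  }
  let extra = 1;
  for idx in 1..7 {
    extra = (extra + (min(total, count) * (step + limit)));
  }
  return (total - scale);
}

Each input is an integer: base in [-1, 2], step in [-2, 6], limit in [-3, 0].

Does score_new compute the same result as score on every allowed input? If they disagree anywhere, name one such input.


Evaluate both at base=-1, step=0, limit=-3.
score: count = 2; total = 10; ((step * total) == abs(step)) -> true; total = 6; scale = 1; [idx=-1]; scale = -9; [idx=0]; scale = 81; [idx=1]; scale = -729; extra = 1; [idx=1]; extra = -5; [idx=2]; extra = -11; [idx=3]; extra = -17; [idx=4]; extra = -23; [idx=5]; extra = -29; [idx=6]; extra = -35; return 735
score_new: count = 2; total = 10; ((step * total) == abs(step)) -> true; total = -2; scale = 1; [idx=-1]; scale = -9; [idx=0]; scale = 81; [idx=1]; scale = -729; extra = 1; [idx=1]; extra = 7; [idx=2]; extra = 13; [idx=3]; extra = 19; [idx=4]; extra = 25; [idx=5]; extra = 31; [idx=6]; extra = 37; return 727
735 != 727, so the rewrite changes behavior.
verdict: not equivalent; witness: base=-1, step=0, limit=-3


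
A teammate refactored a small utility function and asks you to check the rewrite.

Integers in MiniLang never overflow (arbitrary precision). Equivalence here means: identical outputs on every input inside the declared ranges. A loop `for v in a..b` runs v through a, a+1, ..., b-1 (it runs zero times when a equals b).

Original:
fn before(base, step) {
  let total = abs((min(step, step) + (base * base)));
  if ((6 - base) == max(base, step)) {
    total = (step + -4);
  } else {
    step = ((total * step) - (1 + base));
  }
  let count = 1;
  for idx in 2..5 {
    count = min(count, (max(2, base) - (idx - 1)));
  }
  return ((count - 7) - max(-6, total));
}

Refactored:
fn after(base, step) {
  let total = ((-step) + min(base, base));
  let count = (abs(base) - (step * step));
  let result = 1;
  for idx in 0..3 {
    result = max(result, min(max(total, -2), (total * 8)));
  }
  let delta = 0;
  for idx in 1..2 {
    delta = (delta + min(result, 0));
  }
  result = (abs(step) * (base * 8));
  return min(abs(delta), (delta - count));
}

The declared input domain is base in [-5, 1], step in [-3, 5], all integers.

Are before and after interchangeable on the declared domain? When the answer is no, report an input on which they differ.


Take base=-5, step=-3.
before: total=22, then ((6 - base) == max(base, step)) is false, then step=-62, then count=1, then (idx=2), then count=1, then (idx=3), then count=0, then (idx=4), then count=-1, then returns -30
after: total=-2, then count=-4, then result=1, then (idx=0), then result=1, then (idx=1), then result=1, then (idx=2), then result=1, then delta=0, then (idx=1), then delta=0, then result=-120, then returns 0
-30 != 0, so the rewrite changes behavior.
verdict: not equivalent; witness: base=-5, step=-3


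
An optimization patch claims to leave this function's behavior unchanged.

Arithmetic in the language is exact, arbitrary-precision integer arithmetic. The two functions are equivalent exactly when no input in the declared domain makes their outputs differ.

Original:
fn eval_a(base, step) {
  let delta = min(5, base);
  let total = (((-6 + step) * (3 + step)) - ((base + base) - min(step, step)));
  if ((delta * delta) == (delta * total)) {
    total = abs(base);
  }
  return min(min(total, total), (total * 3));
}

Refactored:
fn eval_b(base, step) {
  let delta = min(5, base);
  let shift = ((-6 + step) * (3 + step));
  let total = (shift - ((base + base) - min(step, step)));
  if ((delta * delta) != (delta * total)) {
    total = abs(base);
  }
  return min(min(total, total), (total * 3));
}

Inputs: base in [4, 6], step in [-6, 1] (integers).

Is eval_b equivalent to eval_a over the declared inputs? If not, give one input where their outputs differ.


base=4, step=-6 yields 22 from eval_a but 4 from eval_b.
verdict: not equivalent; witness: base=4, step=-6


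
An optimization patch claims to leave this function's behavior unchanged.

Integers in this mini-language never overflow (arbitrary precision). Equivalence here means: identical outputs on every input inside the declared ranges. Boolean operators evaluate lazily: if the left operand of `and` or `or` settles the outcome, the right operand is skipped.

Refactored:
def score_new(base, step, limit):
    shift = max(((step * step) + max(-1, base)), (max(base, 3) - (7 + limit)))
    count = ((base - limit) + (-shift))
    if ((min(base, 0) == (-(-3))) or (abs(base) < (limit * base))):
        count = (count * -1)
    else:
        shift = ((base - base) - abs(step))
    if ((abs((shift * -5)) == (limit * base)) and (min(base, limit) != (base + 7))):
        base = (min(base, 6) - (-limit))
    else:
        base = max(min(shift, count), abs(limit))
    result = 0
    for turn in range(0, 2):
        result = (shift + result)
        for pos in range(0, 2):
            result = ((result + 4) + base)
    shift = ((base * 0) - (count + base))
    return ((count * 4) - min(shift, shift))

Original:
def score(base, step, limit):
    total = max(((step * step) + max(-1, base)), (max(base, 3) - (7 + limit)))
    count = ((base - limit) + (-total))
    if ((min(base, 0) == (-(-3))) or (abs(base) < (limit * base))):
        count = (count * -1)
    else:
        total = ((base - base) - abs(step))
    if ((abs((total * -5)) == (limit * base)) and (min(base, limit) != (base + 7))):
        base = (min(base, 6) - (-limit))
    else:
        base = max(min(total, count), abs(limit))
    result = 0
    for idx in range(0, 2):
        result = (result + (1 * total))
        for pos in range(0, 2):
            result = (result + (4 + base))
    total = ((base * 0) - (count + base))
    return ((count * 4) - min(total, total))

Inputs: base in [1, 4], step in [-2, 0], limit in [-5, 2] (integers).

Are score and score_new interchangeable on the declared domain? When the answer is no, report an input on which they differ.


This is a faithful refactor — arithmetic usage differs, plus local variable names differ, plus constant usage differs, but the computed results match everywhere.
One worked example (base=2, step=-1, limit=-1) — score: total := 3 | count := 0 | ((min(base, 0) == (-(-3))) or (abs(base) < (limit * base))): false | total := -1 | ((abs((total * -5)) == (limit * base)) and (min(base, limit) != (base + 7))): false | base := 1 | result := 0 | iter idx=0: | result := -1 | iter pos=0: | result := 4 | iter pos=1: | result := 9 | iter idx=1: | result := 8 | iter pos=0: | result := 13 | iter pos=1: | result := 18 | total := -1 | result 1; score_new: shift := 3 | count := 0 | ((min(base, 0) == (-(-3))) or (abs(base) < (limit * base))): false | shift := -1 | ((abs((shift * -5)) == (limit * base)) and (min(base, limit) != (base + 7))): false | base := 1 | result := 0 | iter turn=0: | result := -1 | iter pos=0: | result := 4 | iter pos=1: | result := 9 | iter turn=1: | result := 8 | iter pos=0: | result := 13 | iter pos=1: | result := 18 | shift := -1 | result 1; agreement on 1.
An exhaustive pass over the 96 declared inputs shows identical outputs.
verdict: equivalent
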